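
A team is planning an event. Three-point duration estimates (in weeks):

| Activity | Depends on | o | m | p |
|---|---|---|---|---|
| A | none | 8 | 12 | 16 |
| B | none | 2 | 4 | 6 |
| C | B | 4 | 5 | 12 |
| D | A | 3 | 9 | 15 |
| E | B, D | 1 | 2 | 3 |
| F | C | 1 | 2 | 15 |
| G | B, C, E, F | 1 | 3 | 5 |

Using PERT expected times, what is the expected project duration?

26 weeks

te_A = (8 + 4·12 + 16)/6 = 72/6 = 12
te_B = (2 + 4·4 + 6)/6 = 24/6 = 4
te_C = (4 + 4·5 + 12)/6 = 36/6 = 6
te_D = (3 + 4·9 + 15)/6 = 54/6 = 9
te_E = (1 + 4·2 + 3)/6 = 12/6 = 2
te_F = (1 + 4·2 + 15)/6 = 24/6 = 4
te_G = (1 + 4·3 + 5)/6 = 18/6 = 3

Forward pass:
ES_A = 0; EF_A = 12
ES_B = 0; EF_B = 4
ES_C = 4; EF_C = 4+6 = 10
ES_D = 12; EF_D = 12+9 = 21
ES_E = max(EF_B=4, EF_D=21) = 21; EF_E = 21+2 = 23
ES_F = 10; EF_F = 10+4 = 14
ES_G = max(EF_B=4, EF_C=10, EF_E=23, EF_F=14) = 23; EF_G = 23+3 = 26
Expected project duration μ = 26 weeks. Critical path: A → D → E → G.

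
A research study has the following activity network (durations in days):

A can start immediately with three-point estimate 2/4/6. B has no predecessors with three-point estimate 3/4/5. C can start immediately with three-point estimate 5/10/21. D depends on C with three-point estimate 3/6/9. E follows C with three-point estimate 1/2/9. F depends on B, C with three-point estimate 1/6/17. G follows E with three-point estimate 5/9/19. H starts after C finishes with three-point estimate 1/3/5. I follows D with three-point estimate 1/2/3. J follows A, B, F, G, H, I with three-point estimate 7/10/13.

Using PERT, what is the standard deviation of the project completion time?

3.92 days

te_A = (2 + 4·4 + 6)/6 = 24/6 = 4; σ²_A = ((6−2)/6)² = 0.444
te_B = (3 + 4·4 + 5)/6 = 24/6 = 4; σ²_B = ((5−3)/6)² = 0.111
te_C = (5 + 4·10 + 21)/6 = 66/6 = 11; σ²_C = ((21−5)/6)² = 7.111
te_D = (3 + 4·6 + 9)/6 = 36/6 = 6; σ²_D = ((9−3)/6)² = 1.000
te_E = (1 + 4·2 + 9)/6 = 18/6 = 3; σ²_E = ((9−1)/6)² = 1.778
te_F = (1 + 4·6 + 17)/6 = 42/6 = 7; σ²_F = ((17−1)/6)² = 7.111
te_G = (5 + 4·9 + 19)/6 = 60/6 = 10; σ²_G = ((19−5)/6)² = 5.444
te_H = (1 + 4·3 + 5)/6 = 18/6 = 3; σ²_H = ((5−1)/6)² = 0.444
te_I = (1 + 4·2 + 3)/6 = 12/6 = 2; σ²_I = ((3−1)/6)² = 0.111
te_J = (7 + 4·10 + 13)/6 = 60/6 = 10; σ²_J = ((13−7)/6)² = 1.000

Forward pass:
ES_A = 0; EF_A = 4
ES_B = 0; EF_B = 4
ES_C = 0; EF_C = 11
ES_D = 11; EF_D = 11+6 = 17
ES_E = 11; EF_E = 11+3 = 14
ES_F = max(EF_B=4, EF_C=11) = 11; EF_F = 11+7 = 18
ES_G = 14; EF_G = 14+10 = 24
ES_H = 11; EF_H = 11+3 = 14
ES_I = 17; EF_I = 17+2 = 19
ES_J = max(EF_A=4, EF_B=4, EF_F=18, EF_G=24, EF_H=14, EF_I=19) = 24; EF_J = 24+10 = 34
Expected project duration μ = 34 days. Critical path: C → E → G → J.

Variance along critical path = 7.111 + 1.778 + 5.444 + 1.000 = 15.333
σ = √15.333 = 3.916 days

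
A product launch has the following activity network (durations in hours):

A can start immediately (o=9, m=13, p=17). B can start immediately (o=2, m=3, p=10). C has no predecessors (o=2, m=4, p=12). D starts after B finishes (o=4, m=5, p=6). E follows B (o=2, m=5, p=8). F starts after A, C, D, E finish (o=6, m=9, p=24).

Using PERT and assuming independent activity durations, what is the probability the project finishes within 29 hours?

te_A = (9 + 4·13 + 17)/6 = 78/6 = 13; σ²_A = ((17−9)/6)² = 1.778
te_B = (2 + 4·3 + 10)/6 = 24/6 = 4; σ²_B = ((10−2)/6)² = 1.778
te_C = (2 + 4·4 + 12)/6 = 30/6 = 5; σ²_C = ((12−2)/6)² = 2.778
te_D = (4 + 4·5 + 6)/6 = 30/6 = 5; σ²_D = ((6−4)/6)² = 0.111
te_E = (2 + 4·5 + 8)/6 = 30/6 = 5; σ²_E = ((8−2)/6)² = 1.000
te_F = (6 + 4·9 + 24)/6 = 66/6 = 11; σ²_F = ((24−6)/6)² = 9.000

Forward pass:
ES_A = 0; EF_A = 13
ES_B = 0; EF_B = 4
ES_C = 0; EF_C = 5
ES_D = 4; EF_D = 4+5 = 9
ES_E = 4; EF_E = 4+5 = 9
ES_F = max(EF_A=13, EF_C=5, EF_D=9, EF_E=9) = 13; EF_F = 13+11 = 24
Expected project duration μ = 24 hours. Critical path: A → F.

Variance along critical path = 1.778 + 9.000 = 10.778; σ = √10.778 = 3.283 hours.
Z = (29 − 24) / 3.283 = 1.523
P(T ≤ 29) = Φ(1.523) ≈ 0.936

0.936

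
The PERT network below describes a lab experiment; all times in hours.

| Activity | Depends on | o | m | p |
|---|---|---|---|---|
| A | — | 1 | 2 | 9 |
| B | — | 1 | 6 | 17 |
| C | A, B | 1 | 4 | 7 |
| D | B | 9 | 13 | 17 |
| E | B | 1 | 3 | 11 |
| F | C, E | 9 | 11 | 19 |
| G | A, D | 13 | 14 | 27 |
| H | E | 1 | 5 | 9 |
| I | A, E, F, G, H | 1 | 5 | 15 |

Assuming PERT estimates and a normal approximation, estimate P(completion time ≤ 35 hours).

0.058

te_A = (1 + 4·2 + 9)/6 = 18/6 = 3; σ²_A = ((9−1)/6)² = 1.778
te_B = (1 + 4·6 + 17)/6 = 42/6 = 7; σ²_B = ((17−1)/6)² = 7.111
te_C = (1 + 4·4 + 7)/6 = 24/6 = 4; σ²_C = ((7−1)/6)² = 1.000
te_D = (9 + 4·13 + 17)/6 = 78/6 = 13; σ²_D = ((17−9)/6)² = 1.778
te_E = (1 + 4·3 + 11)/6 = 24/6 = 4; σ²_E = ((11−1)/6)² = 2.778
te_F = (9 + 4·11 + 19)/6 = 72/6 = 12; σ²_F = ((19−9)/6)² = 2.778
te_G = (13 + 4·14 + 27)/6 = 96/6 = 16; σ²_G = ((27−13)/6)² = 5.444
te_H = (1 + 4·5 + 9)/6 = 30/6 = 5; σ²_H = ((9−1)/6)² = 1.778
te_I = (1 + 4·5 + 15)/6 = 36/6 = 6; σ²_I = ((15−1)/6)² = 5.444

Forward pass:
ES_A = 0; EF_A = 3
ES_B = 0; EF_B = 7
ES_C = max(EF_A=3, EF_B=7) = 7; EF_C = 7+4 = 11
ES_D = 7; EF_D = 7+13 = 20
ES_E = 7; EF_E = 7+4 = 11
ES_F = max(EF_C=11, EF_E=11) = 11; EF_F = 11+12 = 23
ES_G = max(EF_A=3, EF_D=20) = 20; EF_G = 20+16 = 36
ES_H = 11; EF_H = 11+5 = 16
ES_I = max(EF_A=3, EF_E=11, EF_F=23, EF_G=36, EF_H=16) = 36; EF_I = 36+6 = 42
Expected project duration μ = 42 hours. Critical path: B → D → G → I.

Variance along critical path = 7.111 + 1.778 + 5.444 + 5.444 = 19.778; σ = √19.778 = 4.447 hours.
Z = (35 − 42) / 4.447 = -1.574
P(T ≤ 35) = Φ(-1.574) ≈ 0.058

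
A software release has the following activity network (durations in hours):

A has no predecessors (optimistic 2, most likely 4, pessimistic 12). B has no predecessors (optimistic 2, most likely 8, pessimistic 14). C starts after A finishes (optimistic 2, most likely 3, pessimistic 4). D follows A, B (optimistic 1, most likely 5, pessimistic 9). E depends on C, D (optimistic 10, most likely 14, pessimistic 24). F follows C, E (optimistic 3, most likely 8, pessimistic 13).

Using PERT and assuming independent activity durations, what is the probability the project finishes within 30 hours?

0.054

te_A = (2 + 4·4 + 12)/6 = 30/6 = 5; σ²_A = ((12−2)/6)² = 2.778
te_B = (2 + 4·8 + 14)/6 = 48/6 = 8; σ²_B = ((14−2)/6)² = 4.000
te_C = (2 + 4·3 + 4)/6 = 18/6 = 3; σ²_C = ((4−2)/6)² = 0.111
te_D = (1 + 4·5 + 9)/6 = 30/6 = 5; σ²_D = ((9−1)/6)² = 1.778
te_E = (10 + 4·14 + 24)/6 = 90/6 = 15; σ²_E = ((24−10)/6)² = 5.444
te_F = (3 + 4·8 + 13)/6 = 48/6 = 8; σ²_F = ((13−3)/6)² = 2.778

Forward pass:
ES_A = 0; EF_A = 5
ES_B = 0; EF_B = 8
ES_C = 5; EF_C = 5+3 = 8
ES_D = max(EF_A=5, EF_B=8) = 8; EF_D = 8+5 = 13
ES_E = max(EF_C=8, EF_D=13) = 13; EF_E = 13+15 = 28
ES_F = max(EF_C=8, EF_E=28) = 28; EF_F = 28+8 = 36
Expected project duration μ = 36 hours. Critical path: B → D → E → F.

Variance along critical path = 4.000 + 1.778 + 5.444 + 2.778 = 14.000; σ = √14.000 = 3.742 hours.
Z = (30 − 36) / 3.742 = -1.604
P(T ≤ 30) = Φ(-1.604) ≈ 0.054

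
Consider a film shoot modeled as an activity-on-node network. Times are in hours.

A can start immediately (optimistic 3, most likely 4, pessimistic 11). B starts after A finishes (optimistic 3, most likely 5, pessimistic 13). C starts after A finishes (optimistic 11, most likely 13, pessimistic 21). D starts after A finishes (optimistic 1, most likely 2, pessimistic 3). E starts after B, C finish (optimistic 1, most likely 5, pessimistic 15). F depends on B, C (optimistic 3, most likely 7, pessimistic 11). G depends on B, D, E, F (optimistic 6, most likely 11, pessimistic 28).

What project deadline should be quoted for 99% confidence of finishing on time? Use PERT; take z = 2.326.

49.3 hours

te_A = (3 + 4·4 + 11)/6 = 30/6 = 5; σ²_A = ((11−3)/6)² = 1.778
te_B = (3 + 4·5 + 13)/6 = 36/6 = 6; σ²_B = ((13−3)/6)² = 2.778
te_C = (11 + 4·13 + 21)/6 = 84/6 = 14; σ²_C = ((21−11)/6)² = 2.778
te_D = (1 + 4·2 + 3)/6 = 12/6 = 2; σ²_D = ((3−1)/6)² = 0.111
te_E = (1 + 4·5 + 15)/6 = 36/6 = 6; σ²_E = ((15−1)/6)² = 5.444
te_F = (3 + 4·7 + 11)/6 = 42/6 = 7; σ²_F = ((11−3)/6)² = 1.778
te_G = (6 + 4·11 + 28)/6 = 78/6 = 13; σ²_G = ((28−6)/6)² = 13.444

Forward pass:
ES_A = 0; EF_A = 5
ES_B = 5; EF_B = 5+6 = 11
ES_C = 5; EF_C = 5+14 = 19
ES_D = 5; EF_D = 5+2 = 7
ES_E = max(EF_B=11, EF_C=19) = 19; EF_E = 19+6 = 25
ES_F = max(EF_B=11, EF_C=19) = 19; EF_F = 19+7 = 26
ES_G = max(EF_B=11, EF_D=7, EF_E=25, EF_F=26) = 26; EF_G = 26+13 = 39
Expected project duration μ = 39 hours. Critical path: A → C → F → G.

Variance along critical path = 1.778 + 2.778 + 1.778 + 13.444 = 19.778; σ = 4.447 hours.
D = μ + z·σ = 39 + 2.326·4.447 = 49.3 hours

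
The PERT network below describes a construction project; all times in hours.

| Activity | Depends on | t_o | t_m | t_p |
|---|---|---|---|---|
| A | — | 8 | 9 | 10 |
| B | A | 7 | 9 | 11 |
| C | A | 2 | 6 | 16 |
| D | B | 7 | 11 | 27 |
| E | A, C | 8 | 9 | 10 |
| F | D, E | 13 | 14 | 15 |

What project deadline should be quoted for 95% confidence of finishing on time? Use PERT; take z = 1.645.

50.6 hours

te_A = (8 + 4·9 + 10)/6 = 54/6 = 9; σ²_A = ((10−8)/6)² = 0.111
te_B = (7 + 4·9 + 11)/6 = 54/6 = 9; σ²_B = ((11−7)/6)² = 0.444
te_C = (2 + 4·6 + 16)/6 = 42/6 = 7; σ²_C = ((16−2)/6)² = 5.444
te_D = (7 + 4·11 + 27)/6 = 78/6 = 13; σ²_D = ((27−7)/6)² = 11.111
te_E = (8 + 4·9 + 10)/6 = 54/6 = 9; σ²_E = ((10−8)/6)² = 0.111
te_F = (13 + 4·14 + 15)/6 = 84/6 = 14; σ²_F = ((15−13)/6)² = 0.111

Forward pass:
ES_A = 0; EF_A = 9
ES_B = 9; EF_B = 9+9 = 18
ES_C = 9; EF_C = 9+7 = 16
ES_D = 18; EF_D = 18+13 = 31
ES_E = max(EF_A=9, EF_C=16) = 16; EF_E = 16+9 = 25
ES_F = max(EF_D=31, EF_E=25) = 31; EF_F = 31+14 = 45
Expected project duration μ = 45 hours. Critical path: A → B → D → F.

Variance along critical path = 0.111 + 0.444 + 11.111 + 0.111 = 11.778; σ = 3.432 hours.
D = μ + z·σ = 45 + 1.645·3.432 = 50.6 hours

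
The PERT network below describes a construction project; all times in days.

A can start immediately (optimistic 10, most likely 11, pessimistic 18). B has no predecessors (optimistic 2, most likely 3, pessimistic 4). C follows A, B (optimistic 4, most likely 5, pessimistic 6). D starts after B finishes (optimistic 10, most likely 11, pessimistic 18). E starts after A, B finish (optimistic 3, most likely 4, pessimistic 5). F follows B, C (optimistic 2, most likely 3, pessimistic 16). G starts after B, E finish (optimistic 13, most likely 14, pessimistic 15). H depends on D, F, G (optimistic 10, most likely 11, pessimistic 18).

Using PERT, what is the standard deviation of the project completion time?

1.94 days

te_A = (10 + 4·11 + 18)/6 = 72/6 = 12; σ²_A = ((18−10)/6)² = 1.778
te_B = (2 + 4·3 + 4)/6 = 18/6 = 3; σ²_B = ((4−2)/6)² = 0.111
te_C = (4 + 4·5 + 6)/6 = 30/6 = 5; σ²_C = ((6−4)/6)² = 0.111
te_D = (10 + 4·11 + 18)/6 = 72/6 = 12; σ²_D = ((18−10)/6)² = 1.778
te_E = (3 + 4·4 + 5)/6 = 24/6 = 4; σ²_E = ((5−3)/6)² = 0.111
te_F = (2 + 4·3 + 16)/6 = 30/6 = 5; σ²_F = ((16−2)/6)² = 5.444
te_G = (13 + 4·14 + 15)/6 = 84/6 = 14; σ²_G = ((15−13)/6)² = 0.111
te_H = (10 + 4·11 + 18)/6 = 72/6 = 12; σ²_H = ((18−10)/6)² = 1.778

Forward pass:
ES_A = 0; EF_A = 12
ES_B = 0; EF_B = 3
ES_C = max(EF_A=12, EF_B=3) = 12; EF_C = 12+5 = 17
ES_D = 3; EF_D = 3+12 = 15
ES_E = max(EF_A=12, EF_B=3) = 12; EF_E = 12+4 = 16
ES_F = max(EF_B=3, EF_C=17) = 17; EF_F = 17+5 = 22
ES_G = max(EF_B=3, EF_E=16) = 16; EF_G = 16+14 = 30
ES_H = max(EF_D=15, EF_F=22, EF_G=30) = 30; EF_H = 30+12 = 42
Expected project duration μ = 42 days. Critical path: A → E → G → H.

Variance along critical path = 1.778 + 0.111 + 0.111 + 1.778 = 3.778
σ = √3.778 = 1.944 days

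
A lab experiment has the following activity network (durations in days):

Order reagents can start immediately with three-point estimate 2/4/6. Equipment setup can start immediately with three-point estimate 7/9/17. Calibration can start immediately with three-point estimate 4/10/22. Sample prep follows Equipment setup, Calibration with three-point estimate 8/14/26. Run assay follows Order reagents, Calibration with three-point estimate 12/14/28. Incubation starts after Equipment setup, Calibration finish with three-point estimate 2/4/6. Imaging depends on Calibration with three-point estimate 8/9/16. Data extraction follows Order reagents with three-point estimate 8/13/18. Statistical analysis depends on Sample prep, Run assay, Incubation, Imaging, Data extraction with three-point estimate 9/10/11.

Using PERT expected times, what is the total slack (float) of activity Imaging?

te_Order reagents = (2 + 4·4 + 6)/6 = 24/6 = 4
te_Equipment setup = (7 + 4·9 + 17)/6 = 60/6 = 10
te_Calibration = (4 + 4·10 + 22)/6 = 66/6 = 11
te_Sample prep = (8 + 4·14 + 26)/6 = 90/6 = 15
te_Run assay = (12 + 4·14 + 28)/6 = 96/6 = 16
te_Incubation = (2 + 4·4 + 6)/6 = 24/6 = 4
te_Imaging = (8 + 4·9 + 16)/6 = 60/6 = 10
te_Data extraction = (8 + 4·13 + 18)/6 = 78/6 = 13
te_Statistical analysis = (9 + 4·10 + 11)/6 = 60/6 = 10

Forward pass:
ES_Order reagents = 0; EF_Order reagents = 4
ES_Equipment setup = 0; EF_Equipment setup = 10
ES_Calibration = 0; EF_Calibration = 11
ES_Sample prep = max(EF_Equipment setup=10, EF_Calibration=11) = 11; EF_Sample prep = 11+15 = 26
ES_Run assay = max(EF_Order reagents=4, EF_Calibration=11) = 11; EF_Run assay = 11+16 = 27
ES_Incubation = max(EF_Equipment setup=10, EF_Calibration=11) = 11; EF_Incubation = 11+4 = 15
ES_Imaging = 11; EF_Imaging = 11+10 = 21
ES_Data extraction = 4; EF_Data extraction = 4+13 = 17
ES_Statistical analysis = max(EF_Sample prep=26, EF_Run assay=27, EF_Incubation=15, EF_Imaging=21, EF_Data extraction=17) = 27; EF_Statistical analysis = 27+10 = 37
Expected project duration μ = 37 days. Critical path: Calibration → Run assay → Statistical analysis.

Backward pass:
LF_Statistical analysis = 37; LS_Statistical analysis = 37−10 = 27
LF_Data extraction = LS_Statistical analysis = 27; LS_Data extraction = 27−13 = 14
LF_Imaging = LS_Statistical analysis = 27; LS_Imaging = 27−10 = 17
LF_Incubation = LS_Statistical analysis = 27; LS_Incubation = 27−4 = 23
LF_Run assay = LS_Statistical analysis = 27; LS_Run assay = 27−16 = 11
LF_Sample prep = LS_Statistical analysis = 27; LS_Sample prep = 27−15 = 12
LF_Calibration = min(LS_Sample prep=12, LS_Run assay=11, LS_Incubation=23, LS_Imaging=17) = 11; LS_Calibration = 11−11 = 0
LF_Equipment setup = min(LS_Sample prep=12, LS_Incubation=23) = 12; LS_Equipment setup = 12−10 = 2
LF_Order reagents = min(LS_Run assay=11, LS_Data extraction=14) = 11; LS_Order reagents = 11−4 = 7
Slack_Imaging = LS_Imaging − ES_Imaging = 17 − 11 = 6

6 days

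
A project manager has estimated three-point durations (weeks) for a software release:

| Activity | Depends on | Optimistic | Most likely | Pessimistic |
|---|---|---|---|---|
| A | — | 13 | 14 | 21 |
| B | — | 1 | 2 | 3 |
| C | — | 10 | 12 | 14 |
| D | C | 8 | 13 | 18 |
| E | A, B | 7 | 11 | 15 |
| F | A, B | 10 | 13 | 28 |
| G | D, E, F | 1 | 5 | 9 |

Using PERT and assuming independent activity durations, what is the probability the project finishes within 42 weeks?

te_A = (13 + 4·14 + 21)/6 = 90/6 = 15; σ²_A = ((21−13)/6)² = 1.778
te_B = (1 + 4·2 + 3)/6 = 12/6 = 2; σ²_B = ((3−1)/6)² = 0.111
te_C = (10 + 4·12 + 14)/6 = 72/6 = 12; σ²_C = ((14−10)/6)² = 0.444
te_D = (8 + 4·13 + 18)/6 = 78/6 = 13; σ²_D = ((18−8)/6)² = 2.778
te_E = (7 + 4·11 + 15)/6 = 66/6 = 11; σ²_E = ((15−7)/6)² = 1.778
te_F = (10 + 4·13 + 28)/6 = 90/6 = 15; σ²_F = ((28−10)/6)² = 9.000
te_G = (1 + 4·5 + 9)/6 = 30/6 = 5; σ²_G = ((9−1)/6)² = 1.778

Forward pass:
ES_A = 0; EF_A = 15
ES_B = 0; EF_B = 2
ES_C = 0; EF_C = 12
ES_D = 12; EF_D = 12+13 = 25
ES_E = max(EF_A=15, EF_B=2) = 15; EF_E = 15+11 = 26
ES_F = max(EF_A=15, EF_B=2) = 15; EF_F = 15+15 = 30
ES_G = max(EF_D=25, EF_E=26, EF_F=30) = 30; EF_G = 30+5 = 35
Expected project duration μ = 35 weeks. Critical path: A → F → G.

Variance along critical path = 1.778 + 9.000 + 1.778 = 12.556; σ = √12.556 = 3.543 weeks.
Z = (42 − 35) / 3.543 = 1.976
P(T ≤ 42) = Φ(1.976) ≈ 0.976

0.976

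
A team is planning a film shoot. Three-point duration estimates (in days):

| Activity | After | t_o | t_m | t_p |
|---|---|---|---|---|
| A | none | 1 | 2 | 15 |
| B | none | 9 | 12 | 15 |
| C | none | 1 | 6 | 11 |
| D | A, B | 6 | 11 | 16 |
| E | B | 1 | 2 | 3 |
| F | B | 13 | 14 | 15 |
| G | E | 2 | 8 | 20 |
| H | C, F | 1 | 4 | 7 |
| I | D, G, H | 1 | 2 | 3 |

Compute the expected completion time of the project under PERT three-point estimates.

te_A = (1 + 4·2 + 15)/6 = 24/6 = 4
te_B = (9 + 4·12 + 15)/6 = 72/6 = 12
te_C = (1 + 4·6 + 11)/6 = 36/6 = 6
te_D = (6 + 4·11 + 16)/6 = 66/6 = 11
te_E = (1 + 4·2 + 3)/6 = 12/6 = 2
te_F = (13 + 4·14 + 15)/6 = 84/6 = 14
te_G = (2 + 4·8 + 20)/6 = 54/6 = 9
te_H = (1 + 4·4 + 7)/6 = 24/6 = 4
te_I = (1 + 4·2 + 3)/6 = 12/6 = 2

Forward pass:
ES_A = 0; EF_A = 4
ES_B = 0; EF_B = 12
ES_C = 0; EF_C = 6
ES_D = max(EF_A=4, EF_B=12) = 12; EF_D = 12+11 = 23
ES_E = 12; EF_E = 12+2 = 14
ES_F = 12; EF_F = 12+14 = 26
ES_G = 14; EF_G = 14+9 = 23
ES_H = max(EF_C=6, EF_F=26) = 26; EF_H = 26+4 = 30
ES_I = max(EF_D=23, EF_G=23, EF_H=30) = 30; EF_I = 30+2 = 32
Expected project duration μ = 32 days. Critical path: B → F → H → I.

32 days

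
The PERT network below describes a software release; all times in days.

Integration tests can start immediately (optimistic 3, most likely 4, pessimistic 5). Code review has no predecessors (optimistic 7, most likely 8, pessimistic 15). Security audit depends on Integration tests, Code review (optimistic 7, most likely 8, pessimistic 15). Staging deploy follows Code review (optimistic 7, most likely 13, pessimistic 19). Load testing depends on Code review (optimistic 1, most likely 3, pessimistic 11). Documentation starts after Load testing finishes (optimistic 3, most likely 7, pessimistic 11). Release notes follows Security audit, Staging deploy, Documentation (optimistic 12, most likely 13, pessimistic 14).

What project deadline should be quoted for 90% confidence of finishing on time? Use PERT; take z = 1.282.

38.1 days

te_Integration tests = (3 + 4·4 + 5)/6 = 24/6 = 4; σ²_Integration tests = ((5−3)/6)² = 0.111
te_Code review = (7 + 4·8 + 15)/6 = 54/6 = 9; σ²_Code review = ((15−7)/6)² = 1.778
te_Security audit = (7 + 4·8 + 15)/6 = 54/6 = 9; σ²_Security audit = ((15−7)/6)² = 1.778
te_Staging deploy = (7 + 4·13 + 19)/6 = 78/6 = 13; σ²_Staging deploy = ((19−7)/6)² = 4.000
te_Load testing = (1 + 4·3 + 11)/6 = 24/6 = 4; σ²_Load testing = ((11−1)/6)² = 2.778
te_Documentation = (3 + 4·7 + 11)/6 = 42/6 = 7; σ²_Documentation = ((11−3)/6)² = 1.778
te_Release notes = (12 + 4·13 + 14)/6 = 78/6 = 13; σ²_Release notes = ((14−12)/6)² = 0.111

Forward pass:
ES_Integration tests = 0; EF_Integration tests = 4
ES_Code review = 0; EF_Code review = 9
ES_Security audit = max(EF_Integration tests=4, EF_Code review=9) = 9; EF_Security audit = 9+9 = 18
ES_Staging deploy = 9; EF_Staging deploy = 9+13 = 22
ES_Load testing = 9; EF_Load testing = 9+4 = 13
ES_Documentation = 13; EF_Documentation = 13+7 = 20
ES_Release notes = max(EF_Security audit=18, EF_Staging deploy=22, EF_Documentation=20) = 22; EF_Release notes = 22+13 = 35
Expected project duration μ = 35 days. Critical path: Code review → Staging deploy → Release notes.

Variance along critical path = 1.778 + 4.000 + 0.111 = 5.889; σ = 2.427 days.
D = μ + z·σ = 35 + 1.282·2.427 = 38.1 days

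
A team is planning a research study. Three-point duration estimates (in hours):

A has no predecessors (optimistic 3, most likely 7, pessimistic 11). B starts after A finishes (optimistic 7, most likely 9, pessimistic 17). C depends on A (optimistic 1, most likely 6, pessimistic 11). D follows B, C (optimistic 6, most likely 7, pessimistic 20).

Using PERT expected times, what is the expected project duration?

26 hours

te_A = (3 + 4·7 + 11)/6 = 42/6 = 7
te_B = (7 + 4·9 + 17)/6 = 60/6 = 10
te_C = (1 + 4·6 + 11)/6 = 36/6 = 6
te_D = (6 + 4·7 + 20)/6 = 54/6 = 9

Forward pass:
ES_A = 0; EF_A = 7
ES_B = 7; EF_B = 7+10 = 17
ES_C = 7; EF_C = 7+6 = 13
ES_D = max(EF_B=17, EF_C=13) = 17; EF_D = 17+9 = 26
Expected project duration μ = 26 hours. Critical path: A → B → D.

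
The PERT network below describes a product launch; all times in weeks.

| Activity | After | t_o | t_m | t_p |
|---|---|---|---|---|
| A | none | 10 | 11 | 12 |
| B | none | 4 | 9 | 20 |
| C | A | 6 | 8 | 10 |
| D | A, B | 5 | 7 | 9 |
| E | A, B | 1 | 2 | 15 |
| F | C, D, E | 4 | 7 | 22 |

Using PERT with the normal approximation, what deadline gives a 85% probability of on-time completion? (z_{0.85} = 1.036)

te_A = (10 + 4·11 + 12)/6 = 66/6 = 11; σ²_A = ((12−10)/6)² = 0.111
te_B = (4 + 4·9 + 20)/6 = 60/6 = 10; σ²_B = ((20−4)/6)² = 7.111
te_C = (6 + 4·8 + 10)/6 = 48/6 = 8; σ²_C = ((10−6)/6)² = 0.444
te_D = (5 + 4·7 + 9)/6 = 42/6 = 7; σ²_D = ((9−5)/6)² = 0.444
te_E = (1 + 4·2 + 15)/6 = 24/6 = 4; σ²_E = ((15−1)/6)² = 5.444
te_F = (4 + 4·7 + 22)/6 = 54/6 = 9; σ²_F = ((22−4)/6)² = 9.000

Forward pass:
ES_A = 0; EF_A = 11
ES_B = 0; EF_B = 10
ES_C = 11; EF_C = 11+8 = 19
ES_D = max(EF_A=11, EF_B=10) = 11; EF_D = 11+7 = 18
ES_E = max(EF_A=11, EF_B=10) = 11; EF_E = 11+4 = 15
ES_F = max(EF_C=19, EF_D=18, EF_E=15) = 19; EF_F = 19+9 = 28
Expected project duration μ = 28 weeks. Critical path: A → C → F.

Variance along critical path = 0.111 + 0.444 + 9.000 = 9.556; σ = 3.091 weeks.
D = μ + z·σ = 28 + 1.036·3.091 = 31.2 weeks

31.2 weeks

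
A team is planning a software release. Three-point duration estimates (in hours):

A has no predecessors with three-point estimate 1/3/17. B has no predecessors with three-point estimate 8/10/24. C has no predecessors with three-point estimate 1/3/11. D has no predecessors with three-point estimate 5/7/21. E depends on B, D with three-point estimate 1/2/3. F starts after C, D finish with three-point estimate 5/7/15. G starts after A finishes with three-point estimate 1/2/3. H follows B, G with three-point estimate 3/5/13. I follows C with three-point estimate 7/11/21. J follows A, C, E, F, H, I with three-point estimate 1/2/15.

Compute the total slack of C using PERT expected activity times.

2 hours

te_A = (1 + 4·3 + 17)/6 = 30/6 = 5
te_B = (8 + 4·10 + 24)/6 = 72/6 = 12
te_C = (1 + 4·3 + 11)/6 = 24/6 = 4
te_D = (5 + 4·7 + 21)/6 = 54/6 = 9
te_E = (1 + 4·2 + 3)/6 = 12/6 = 2
te_F = (5 + 4·7 + 15)/6 = 48/6 = 8
te_G = (1 + 4·2 + 3)/6 = 12/6 = 2
te_H = (3 + 4·5 + 13)/6 = 36/6 = 6
te_I = (7 + 4·11 + 21)/6 = 72/6 = 12
te_J = (1 + 4·2 + 15)/6 = 24/6 = 4

Forward pass:
ES_A = 0; EF_A = 5
ES_B = 0; EF_B = 12
ES_C = 0; EF_C = 4
ES_D = 0; EF_D = 9
ES_E = max(EF_B=12, EF_D=9) = 12; EF_E = 12+2 = 14
ES_F = max(EF_C=4, EF_D=9) = 9; EF_F = 9+8 = 17
ES_G = 5; EF_G = 5+2 = 7
ES_H = max(EF_B=12, EF_G=7) = 12; EF_H = 12+6 = 18
ES_I = 4; EF_I = 4+12 = 16
ES_J = max(EF_A=5, EF_C=4, EF_E=14, EF_F=17, EF_H=18, EF_I=16) = 18; EF_J = 18+4 = 22
Expected project duration μ = 22 hours. Critical path: B → H → J.

Backward pass:
LF_J = 22; LS_J = 22−4 = 18
LF_I = LS_J = 18; LS_I = 18−12 = 6
LF_H = LS_J = 18; LS_H = 18−6 = 12
LF_G = LS_H = 12; LS_G = 12−2 = 10
LF_F = LS_J = 18; LS_F = 18−8 = 10
LF_E = LS_J = 18; LS_E = 18−2 = 16
LF_D = min(LS_E=16, LS_F=10) = 10; LS_D = 10−9 = 1
LF_C = min(LS_F=10, LS_I=6, LS_J=18) = 6; LS_C = 6−4 = 2
LF_B = min(LS_E=16, LS_H=12) = 12; LS_B = 12−12 = 0
LF_A = min(LS_G=10, LS_J=18) = 10; LS_A = 10−5 = 5
Slack_C = LS_C − ES_C = 2 − 0 = 2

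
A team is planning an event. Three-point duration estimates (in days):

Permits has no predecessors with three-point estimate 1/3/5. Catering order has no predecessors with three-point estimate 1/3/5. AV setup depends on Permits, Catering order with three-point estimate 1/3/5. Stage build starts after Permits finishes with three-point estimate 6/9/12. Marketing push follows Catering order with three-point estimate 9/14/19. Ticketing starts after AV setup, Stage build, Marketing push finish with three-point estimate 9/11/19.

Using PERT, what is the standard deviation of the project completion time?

te_Permits = (1 + 4·3 + 5)/6 = 18/6 = 3; σ²_Permits = ((5−1)/6)² = 0.444
te_Catering order = (1 + 4·3 + 5)/6 = 18/6 = 3; σ²_Catering order = ((5−1)/6)² = 0.444
te_AV setup = (1 + 4·3 + 5)/6 = 18/6 = 3; σ²_AV setup = ((5−1)/6)² = 0.444
te_Stage build = (6 + 4·9 + 12)/6 = 54/6 = 9; σ²_Stage build = ((12−6)/6)² = 1.000
te_Marketing push = (9 + 4·14 + 19)/6 = 84/6 = 14; σ²_Marketing push = ((19−9)/6)² = 2.778
te_Ticketing = (9 + 4·11 + 19)/6 = 72/6 = 12; σ²_Ticketing = ((19−9)/6)² = 2.778

Forward pass:
ES_Permits = 0; EF_Permits = 3
ES_Catering order = 0; EF_Catering order = 3
ES_AV setup = max(EF_Permits=3, EF_Catering order=3) = 3; EF_AV setup = 3+3 = 6
ES_Stage build = 3; EF_Stage build = 3+9 = 12
ES_Marketing push = 3; EF_Marketing push = 3+14 = 17
ES_Ticketing = max(EF_AV setup=6, EF_Stage build=12, EF_Marketing push=17) = 17; EF_Ticketing = 17+12 = 29
Expected project duration μ = 29 days. Critical path: Catering order → Marketing push → Ticketing.

Variance along critical path = 0.444 + 2.778 + 2.778 = 6.000
σ = √6.000 = 2.449 days

2.45 days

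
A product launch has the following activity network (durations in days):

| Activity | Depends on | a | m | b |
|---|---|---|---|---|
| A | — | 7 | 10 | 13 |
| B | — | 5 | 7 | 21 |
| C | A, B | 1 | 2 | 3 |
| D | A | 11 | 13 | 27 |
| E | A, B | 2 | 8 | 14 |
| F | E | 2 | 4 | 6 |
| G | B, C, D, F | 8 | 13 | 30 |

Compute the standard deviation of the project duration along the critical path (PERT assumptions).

4.64 days

te_A = (7 + 4·10 + 13)/6 = 60/6 = 10; σ²_A = ((13−7)/6)² = 1.000
te_B = (5 + 4·7 + 21)/6 = 54/6 = 9; σ²_B = ((21−5)/6)² = 7.111
te_C = (1 + 4·2 + 3)/6 = 12/6 = 2; σ²_C = ((3−1)/6)² = 0.111
te_D = (11 + 4·13 + 27)/6 = 90/6 = 15; σ²_D = ((27−11)/6)² = 7.111
te_E = (2 + 4·8 + 14)/6 = 48/6 = 8; σ²_E = ((14−2)/6)² = 4.000
te_F = (2 + 4·4 + 6)/6 = 24/6 = 4; σ²_F = ((6−2)/6)² = 0.444
te_G = (8 + 4·13 + 30)/6 = 90/6 = 15; σ²_G = ((30−8)/6)² = 13.444

Forward pass:
ES_A = 0; EF_A = 10
ES_B = 0; EF_B = 9
ES_C = max(EF_A=10, EF_B=9) = 10; EF_C = 10+2 = 12
ES_D = 10; EF_D = 10+15 = 25
ES_E = max(EF_A=10, EF_B=9) = 10; EF_E = 10+8 = 18
ES_F = 18; EF_F = 18+4 = 22
ES_G = max(EF_B=9, EF_C=12, EF_D=25, EF_F=22) = 25; EF_G = 25+15 = 40
Expected project duration μ = 40 days. Critical path: A → D → G.

Variance along critical path = 1.000 + 7.111 + 13.444 = 21.556
σ = √21.556 = 4.643 days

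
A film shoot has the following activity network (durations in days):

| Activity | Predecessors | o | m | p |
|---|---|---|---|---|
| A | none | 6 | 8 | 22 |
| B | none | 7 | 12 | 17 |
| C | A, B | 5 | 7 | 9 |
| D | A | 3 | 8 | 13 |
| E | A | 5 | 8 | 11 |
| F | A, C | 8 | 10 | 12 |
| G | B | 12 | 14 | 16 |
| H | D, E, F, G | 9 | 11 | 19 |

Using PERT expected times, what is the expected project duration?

te_A = (6 + 4·8 + 22)/6 = 60/6 = 10
te_B = (7 + 4·12 + 17)/6 = 72/6 = 12
te_C = (5 + 4·7 + 9)/6 = 42/6 = 7
te_D = (3 + 4·8 + 13)/6 = 48/6 = 8
te_E = (5 + 4·8 + 11)/6 = 48/6 = 8
te_F = (8 + 4·10 + 12)/6 = 60/6 = 10
te_G = (12 + 4·14 + 16)/6 = 84/6 = 14
te_H = (9 + 4·11 + 19)/6 = 72/6 = 12

Forward pass:
ES_A = 0; EF_A = 10
ES_B = 0; EF_B = 12
ES_C = max(EF_A=10, EF_B=12) = 12; EF_C = 12+7 = 19
ES_D = 10; EF_D = 10+8 = 18
ES_E = 10; EF_E = 10+8 = 18
ES_F = max(EF_A=10, EF_C=19) = 19; EF_F = 19+10 = 29
ES_G = 12; EF_G = 12+14 = 26
ES_H = max(EF_D=18, EF_E=18, EF_F=29, EF_G=26) = 29; EF_H = 29+12 = 41
Expected project duration μ = 41 days. Critical path: B → C → F → H.

41 days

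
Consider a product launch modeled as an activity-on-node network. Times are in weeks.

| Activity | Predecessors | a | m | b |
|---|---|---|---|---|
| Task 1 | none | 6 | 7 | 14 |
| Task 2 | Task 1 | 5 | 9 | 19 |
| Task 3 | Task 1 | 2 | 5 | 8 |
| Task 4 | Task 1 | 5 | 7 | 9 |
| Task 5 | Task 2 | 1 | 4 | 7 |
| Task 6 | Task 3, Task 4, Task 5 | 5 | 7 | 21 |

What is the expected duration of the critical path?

31 weeks

te_Task 1 = (6 + 4·7 + 14)/6 = 48/6 = 8
te_Task 2 = (5 + 4·9 + 19)/6 = 60/6 = 10
te_Task 3 = (2 + 4·5 + 8)/6 = 30/6 = 5
te_Task 4 = (5 + 4·7 + 9)/6 = 42/6 = 7
te_Task 5 = (1 + 4·4 + 7)/6 = 24/6 = 4
te_Task 6 = (5 + 4·7 + 21)/6 = 54/6 = 9

Forward pass:
ES_Task 1 = 0; EF_Task 1 = 8
ES_Task 2 = 8; EF_Task 2 = 8+10 = 18
ES_Task 3 = 8; EF_Task 3 = 8+5 = 13
ES_Task 4 = 8; EF_Task 4 = 8+7 = 15
ES_Task 5 = 18; EF_Task 5 = 18+4 = 22
ES_Task 6 = max(EF_Task 3=13, EF_Task 4=15, EF_Task 5=22) = 22; EF_Task 6 = 22+9 = 31
Expected project duration μ = 31 weeks. Critical path: Task 1 → Task 2 → Task 5 → Task 6.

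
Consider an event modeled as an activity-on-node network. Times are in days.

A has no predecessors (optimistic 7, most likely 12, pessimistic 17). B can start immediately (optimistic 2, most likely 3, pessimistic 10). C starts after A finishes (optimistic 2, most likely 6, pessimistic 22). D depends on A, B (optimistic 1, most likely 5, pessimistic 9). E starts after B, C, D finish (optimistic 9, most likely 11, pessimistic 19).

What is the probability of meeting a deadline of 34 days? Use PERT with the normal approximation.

0.688

te_A = (7 + 4·12 + 17)/6 = 72/6 = 12; σ²_A = ((17−7)/6)² = 2.778
te_B = (2 + 4·3 + 10)/6 = 24/6 = 4; σ²_B = ((10−2)/6)² = 1.778
te_C = (2 + 4·6 + 22)/6 = 48/6 = 8; σ²_C = ((22−2)/6)² = 11.111
te_D = (1 + 4·5 + 9)/6 = 30/6 = 5; σ²_D = ((9−1)/6)² = 1.778
te_E = (9 + 4·11 + 19)/6 = 72/6 = 12; σ²_E = ((19−9)/6)² = 2.778

Forward pass:
ES_A = 0; EF_A = 12
ES_B = 0; EF_B = 4
ES_C = 12; EF_C = 12+8 = 20
ES_D = max(EF_A=12, EF_B=4) = 12; EF_D = 12+5 = 17
ES_E = max(EF_B=4, EF_C=20, EF_D=17) = 20; EF_E = 20+12 = 32
Expected project duration μ = 32 days. Critical path: A → C → E.

Variance along critical path = 2.778 + 11.111 + 2.778 = 16.667; σ = √16.667 = 4.082 days.
Z = (34 − 32) / 4.082 = 0.490
P(T ≤ 34) = Φ(0.490) ≈ 0.688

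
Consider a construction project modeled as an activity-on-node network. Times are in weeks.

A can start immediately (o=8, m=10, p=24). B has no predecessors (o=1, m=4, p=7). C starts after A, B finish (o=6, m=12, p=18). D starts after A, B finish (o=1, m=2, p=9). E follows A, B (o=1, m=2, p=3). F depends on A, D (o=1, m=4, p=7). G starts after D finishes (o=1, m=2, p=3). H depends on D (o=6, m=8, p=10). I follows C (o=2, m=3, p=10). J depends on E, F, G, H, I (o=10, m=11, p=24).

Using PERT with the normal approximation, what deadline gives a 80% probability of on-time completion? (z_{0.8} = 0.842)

44.6 weeks

te_A = (8 + 4·10 + 24)/6 = 72/6 = 12; σ²_A = ((24−8)/6)² = 7.111
te_B = (1 + 4·4 + 7)/6 = 24/6 = 4; σ²_B = ((7−1)/6)² = 1.000
te_C = (6 + 4·12 + 18)/6 = 72/6 = 12; σ²_C = ((18−6)/6)² = 4.000
te_D = (1 + 4·2 + 9)/6 = 18/6 = 3; σ²_D = ((9−1)/6)² = 1.778
te_E = (1 + 4·2 + 3)/6 = 12/6 = 2; σ²_E = ((3−1)/6)² = 0.111
te_F = (1 + 4·4 + 7)/6 = 24/6 = 4; σ²_F = ((7−1)/6)² = 1.000
te_G = (1 + 4·2 + 3)/6 = 12/6 = 2; σ²_G = ((3−1)/6)² = 0.111
te_H = (6 + 4·8 + 10)/6 = 48/6 = 8; σ²_H = ((10−6)/6)² = 0.444
te_I = (2 + 4·3 + 10)/6 = 24/6 = 4; σ²_I = ((10−2)/6)² = 1.778
te_J = (10 + 4·11 + 24)/6 = 78/6 = 13; σ²_J = ((24−10)/6)² = 5.444

Forward pass:
ES_A = 0; EF_A = 12
ES_B = 0; EF_B = 4
ES_C = max(EF_A=12, EF_B=4) = 12; EF_C = 12+12 = 24
ES_D = max(EF_A=12, EF_B=4) = 12; EF_D = 12+3 = 15
ES_E = max(EF_A=12, EF_B=4) = 12; EF_E = 12+2 = 14
ES_F = max(EF_A=12, EF_D=15) = 15; EF_F = 15+4 = 19
ES_G = 15; EF_G = 15+2 = 17
ES_H = 15; EF_H = 15+8 = 23
ES_I = 24; EF_I = 24+4 = 28
ES_J = max(EF_E=14, EF_F=19, EF_G=17, EF_H=23, EF_I=28) = 28; EF_J = 28+13 = 41
Expected project duration μ = 41 weeks. Critical path: A → C → I → J.

Variance along critical path = 7.111 + 4.000 + 1.778 + 5.444 = 18.333; σ = 4.282 weeks.
D = μ + z·σ = 41 + 0.842·4.282 = 44.6 weeks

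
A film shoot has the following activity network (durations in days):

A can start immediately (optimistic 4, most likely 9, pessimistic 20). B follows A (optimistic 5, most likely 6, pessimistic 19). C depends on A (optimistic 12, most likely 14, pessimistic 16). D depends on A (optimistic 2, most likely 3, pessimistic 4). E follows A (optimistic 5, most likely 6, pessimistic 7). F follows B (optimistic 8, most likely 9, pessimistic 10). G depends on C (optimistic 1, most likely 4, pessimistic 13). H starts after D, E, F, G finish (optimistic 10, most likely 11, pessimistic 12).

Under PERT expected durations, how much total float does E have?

te_A = (4 + 4·9 + 20)/6 = 60/6 = 10
te_B = (5 + 4·6 + 19)/6 = 48/6 = 8
te_C = (12 + 4·14 + 16)/6 = 84/6 = 14
te_D = (2 + 4·3 + 4)/6 = 18/6 = 3
te_E = (5 + 4·6 + 7)/6 = 36/6 = 6
te_F = (8 + 4·9 + 10)/6 = 54/6 = 9
te_G = (1 + 4·4 + 13)/6 = 30/6 = 5
te_H = (10 + 4·11 + 12)/6 = 66/6 = 11

Forward pass:
ES_A = 0; EF_A = 10
ES_B = 10; EF_B = 10+8 = 18
ES_C = 10; EF_C = 10+14 = 24
ES_D = 10; EF_D = 10+3 = 13
ES_E = 10; EF_E = 10+6 = 16
ES_F = 18; EF_F = 18+9 = 27
ES_G = 24; EF_G = 24+5 = 29
ES_H = max(EF_D=13, EF_E=16, EF_F=27, EF_G=29) = 29; EF_H = 29+11 = 40
Expected project duration μ = 40 days. Critical path: A → C → G → H.

Backward pass:
LF_H = 40; LS_H = 40−11 = 29
LF_G = LS_H = 29; LS_G = 29−5 = 24
LF_F = LS_H = 29; LS_F = 29−9 = 20
LF_E = LS_H = 29; LS_E = 29−6 = 23
LF_D = LS_H = 29; LS_D = 29−3 = 26
LF_C = LS_G = 24; LS_C = 24−14 = 10
LF_B = LS_F = 20; LS_B = 20−8 = 12
LF_A = min(LS_B=12, LS_C=10, LS_D=26, LS_E=23) = 10; LS_A = 10−10 = 0
Slack_E = LS_E − ES_E = 23 − 10 = 13

13 days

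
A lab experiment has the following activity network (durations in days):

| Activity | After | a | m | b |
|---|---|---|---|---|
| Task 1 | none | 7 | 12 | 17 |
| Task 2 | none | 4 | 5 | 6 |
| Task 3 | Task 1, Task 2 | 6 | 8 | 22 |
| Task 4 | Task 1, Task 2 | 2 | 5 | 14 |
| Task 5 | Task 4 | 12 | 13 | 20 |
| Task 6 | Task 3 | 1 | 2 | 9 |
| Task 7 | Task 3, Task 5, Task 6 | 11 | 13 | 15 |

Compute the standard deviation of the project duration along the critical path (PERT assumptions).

te_Task 1 = (7 + 4·12 + 17)/6 = 72/6 = 12; σ²_Task 1 = ((17−7)/6)² = 2.778
te_Task 2 = (4 + 4·5 + 6)/6 = 30/6 = 5; σ²_Task 2 = ((6−4)/6)² = 0.111
te_Task 3 = (6 + 4·8 + 22)/6 = 60/6 = 10; σ²_Task 3 = ((22−6)/6)² = 7.111
te_Task 4 = (2 + 4·5 + 14)/6 = 36/6 = 6; σ²_Task 4 = ((14−2)/6)² = 4.000
te_Task 5 = (12 + 4·13 + 20)/6 = 84/6 = 14; σ²_Task 5 = ((20−12)/6)² = 1.778
te_Task 6 = (1 + 4·2 + 9)/6 = 18/6 = 3; σ²_Task 6 = ((9−1)/6)² = 1.778
te_Task 7 = (11 + 4·13 + 15)/6 = 78/6 = 13; σ²_Task 7 = ((15−11)/6)² = 0.444

Forward pass:
ES_Task 1 = 0; EF_Task 1 = 12
ES_Task 2 = 0; EF_Task 2 = 5
ES_Task 3 = max(EF_Task 1=12, EF_Task 2=5) = 12; EF_Task 3 = 12+10 = 22
ES_Task 4 = max(EF_Task 1=12, EF_Task 2=5) = 12; EF_Task 4 = 12+6 = 18
ES_Task 5 = 18; EF_Task 5 = 18+14 = 32
ES_Task 6 = 22; EF_Task 6 = 22+3 = 25
ES_Task 7 = max(EF_Task 3=22, EF_Task 5=32, EF_Task 6=25) = 32; EF_Task 7 = 32+13 = 45
Expected project duration μ = 45 days. Critical path: Task 1 → Task 4 → Task 5 → Task 7.

Variance along critical path = 2.778 + 4.000 + 1.778 + 0.444 = 9.000
σ = √9.000 = 3.000 days

3.00 days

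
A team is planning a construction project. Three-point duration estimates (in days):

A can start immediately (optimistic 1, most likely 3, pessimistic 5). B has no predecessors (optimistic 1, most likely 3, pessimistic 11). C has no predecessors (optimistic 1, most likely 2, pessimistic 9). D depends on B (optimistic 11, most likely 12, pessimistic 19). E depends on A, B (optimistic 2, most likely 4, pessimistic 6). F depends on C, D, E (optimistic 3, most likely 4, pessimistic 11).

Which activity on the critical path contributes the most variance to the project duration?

B

te_A = (1 + 4·3 + 5)/6 = 18/6 = 3; σ²_A = ((5−1)/6)² = 0.444
te_B = (1 + 4·3 + 11)/6 = 24/6 = 4; σ²_B = ((11−1)/6)² = 2.778
te_C = (1 + 4·2 + 9)/6 = 18/6 = 3; σ²_C = ((9−1)/6)² = 1.778
te_D = (11 + 4·12 + 19)/6 = 78/6 = 13; σ²_D = ((19−11)/6)² = 1.778
te_E = (2 + 4·4 + 6)/6 = 24/6 = 4; σ²_E = ((6−2)/6)² = 0.444
te_F = (3 + 4·4 + 11)/6 = 30/6 = 5; σ²_F = ((11−3)/6)² = 1.778

Forward pass:
ES_A = 0; EF_A = 3
ES_B = 0; EF_B = 4
ES_C = 0; EF_C = 3
ES_D = 4; EF_D = 4+13 = 17
ES_E = max(EF_A=3, EF_B=4) = 4; EF_E = 4+4 = 8
ES_F = max(EF_C=3, EF_D=17, EF_E=8) = 17; EF_F = 17+5 = 22
Expected project duration μ = 22 days. Critical path: B → D → F.

Variances on critical path: σ²_B=2.778, σ²_D=1.778, σ²_F=1.778.
Largest is σ²_B = 2.778.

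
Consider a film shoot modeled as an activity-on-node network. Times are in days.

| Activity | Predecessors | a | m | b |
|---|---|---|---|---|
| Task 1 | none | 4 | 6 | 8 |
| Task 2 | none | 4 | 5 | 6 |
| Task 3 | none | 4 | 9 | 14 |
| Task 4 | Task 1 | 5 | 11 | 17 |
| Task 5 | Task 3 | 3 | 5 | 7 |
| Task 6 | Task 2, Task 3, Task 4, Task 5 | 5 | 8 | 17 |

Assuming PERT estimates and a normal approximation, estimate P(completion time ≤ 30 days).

0.916

te_Task 1 = (4 + 4·6 + 8)/6 = 36/6 = 6; σ²_Task 1 = ((8−4)/6)² = 0.444
te_Task 2 = (4 + 4·5 + 6)/6 = 30/6 = 5; σ²_Task 2 = ((6−4)/6)² = 0.111
te_Task 3 = (4 + 4·9 + 14)/6 = 54/6 = 9; σ²_Task 3 = ((14−4)/6)² = 2.778
te_Task 4 = (5 + 4·11 + 17)/6 = 66/6 = 11; σ²_Task 4 = ((17−5)/6)² = 4.000
te_Task 5 = (3 + 4·5 + 7)/6 = 30/6 = 5; σ²_Task 5 = ((7−3)/6)² = 0.444
te_Task 6 = (5 + 4·8 + 17)/6 = 54/6 = 9; σ²_Task 6 = ((17−5)/6)² = 4.000

Forward pass:
ES_Task 1 = 0; EF_Task 1 = 6
ES_Task 2 = 0; EF_Task 2 = 5
ES_Task 3 = 0; EF_Task 3 = 9
ES_Task 4 = 6; EF_Task 4 = 6+11 = 17
ES_Task 5 = 9; EF_Task 5 = 9+5 = 14
ES_Task 6 = max(EF_Task 2=5, EF_Task 3=9, EF_Task 4=17, EF_Task 5=14) = 17; EF_Task 6 = 17+9 = 26
Expected project duration μ = 26 days. Critical path: Task 1 → Task 4 → Task 6.

Variance along critical path = 0.444 + 4.000 + 4.000 = 8.444; σ = √8.444 = 2.906 days.
Z = (30 − 26) / 2.906 = 1.376
P(T ≤ 30) = Φ(1.376) ≈ 0.916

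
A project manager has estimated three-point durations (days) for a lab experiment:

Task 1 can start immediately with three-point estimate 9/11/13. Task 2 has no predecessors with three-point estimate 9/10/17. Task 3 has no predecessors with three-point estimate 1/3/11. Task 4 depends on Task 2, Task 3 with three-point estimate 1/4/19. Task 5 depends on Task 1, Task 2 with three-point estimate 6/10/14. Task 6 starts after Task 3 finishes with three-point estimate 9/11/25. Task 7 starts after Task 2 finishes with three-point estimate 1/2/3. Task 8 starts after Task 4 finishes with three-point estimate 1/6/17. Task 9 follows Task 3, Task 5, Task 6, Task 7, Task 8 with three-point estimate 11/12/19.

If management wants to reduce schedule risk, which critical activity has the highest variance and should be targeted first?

Task 4

te_Task 1 = (9 + 4·11 + 13)/6 = 66/6 = 11; σ²_Task 1 = ((13−9)/6)² = 0.444
te_Task 2 = (9 + 4·10 + 17)/6 = 66/6 = 11; σ²_Task 2 = ((17−9)/6)² = 1.778
te_Task 3 = (1 + 4·3 + 11)/6 = 24/6 = 4; σ²_Task 3 = ((11−1)/6)² = 2.778
te_Task 4 = (1 + 4·4 + 19)/6 = 36/6 = 6; σ²_Task 4 = ((19−1)/6)² = 9.000
te_Task 5 = (6 + 4·10 + 14)/6 = 60/6 = 10; σ²_Task 5 = ((14−6)/6)² = 1.778
te_Task 6 = (9 + 4·11 + 25)/6 = 78/6 = 13; σ²_Task 6 = ((25−9)/6)² = 7.111
te_Task 7 = (1 + 4·2 + 3)/6 = 12/6 = 2; σ²_Task 7 = ((3−1)/6)² = 0.111
te_Task 8 = (1 + 4·6 + 17)/6 = 42/6 = 7; σ²_Task 8 = ((17−1)/6)² = 7.111
te_Task 9 = (11 + 4·12 + 19)/6 = 78/6 = 13; σ²_Task 9 = ((19−11)/6)² = 1.778

Forward pass:
ES_Task 1 = 0; EF_Task 1 = 11
ES_Task 2 = 0; EF_Task 2 = 11
ES_Task 3 = 0; EF_Task 3 = 4
ES_Task 4 = max(EF_Task 2=11, EF_Task 3=4) = 11; EF_Task 4 = 11+6 = 17
ES_Task 5 = max(EF_Task 1=11, EF_Task 2=11) = 11; EF_Task 5 = 11+10 = 21
ES_Task 6 = 4; EF_Task 6 = 4+13 = 17
ES_Task 7 = 11; EF_Task 7 = 11+2 = 13
ES_Task 8 = 17; EF_Task 8 = 17+7 = 24
ES_Task 9 = max(EF_Task 3=4, EF_Task 5=21, EF_Task 6=17, EF_Task 7=13, EF_Task 8=24) = 24; EF_Task 9 = 24+13 = 37
Expected project duration μ = 37 days. Critical path: Task 2 → Task 4 → Task 8 → Task 9.

Variances on critical path: σ²_Task 2=1.778, σ²_Task 4=9.000, σ²_Task 8=7.111, σ²_Task 9=1.778.
Largest is σ²_Task 4 = 9.000.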